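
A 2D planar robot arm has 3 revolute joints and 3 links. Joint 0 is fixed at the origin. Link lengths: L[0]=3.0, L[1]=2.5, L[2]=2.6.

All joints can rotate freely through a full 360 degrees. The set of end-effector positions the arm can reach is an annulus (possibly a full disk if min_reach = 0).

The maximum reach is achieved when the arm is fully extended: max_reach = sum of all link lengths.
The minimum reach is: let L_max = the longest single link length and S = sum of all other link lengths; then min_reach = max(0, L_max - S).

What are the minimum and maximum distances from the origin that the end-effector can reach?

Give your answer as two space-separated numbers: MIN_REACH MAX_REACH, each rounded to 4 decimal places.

Link lengths: [3.0, 2.5, 2.6]
max_reach = 3 + 2.5 + 2.6 = 8.1
L_max = max([3.0, 2.5, 2.6]) = 3
S (sum of others) = 8.1 - 3 = 5.1
min_reach = max(0, 3 - 5.1) = max(0, -2.1) = 0

Answer: 0.0000 8.1000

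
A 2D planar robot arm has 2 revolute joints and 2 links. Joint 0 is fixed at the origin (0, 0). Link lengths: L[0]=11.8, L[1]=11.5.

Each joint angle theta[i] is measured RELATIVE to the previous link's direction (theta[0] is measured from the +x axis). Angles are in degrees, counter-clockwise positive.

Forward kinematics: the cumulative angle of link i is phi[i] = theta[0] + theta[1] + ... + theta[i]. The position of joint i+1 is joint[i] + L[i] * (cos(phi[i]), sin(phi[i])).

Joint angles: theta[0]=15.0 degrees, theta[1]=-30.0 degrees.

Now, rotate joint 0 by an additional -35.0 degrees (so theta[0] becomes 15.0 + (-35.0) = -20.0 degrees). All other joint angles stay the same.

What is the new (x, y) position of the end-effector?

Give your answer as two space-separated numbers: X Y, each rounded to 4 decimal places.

Answer: 18.4804 -12.8453

Derivation:
joint[0] = (0.0000, 0.0000)  (base)
link 0: phi[0] = -20 = -20 deg
  cos(-20 deg) = 0.9397, sin(-20 deg) = -0.3420
  joint[1] = (0.0000, 0.0000) + 11.8 * (0.9397, -0.3420) = (0.0000 + 11.0884, 0.0000 + -4.0358) = (11.0884, -4.0358)
link 1: phi[1] = -20 + -30 = -50 deg
  cos(-50 deg) = 0.6428, sin(-50 deg) = -0.7660
  joint[2] = (11.0884, -4.0358) + 11.5 * (0.6428, -0.7660) = (11.0884 + 7.3921, -4.0358 + -8.8095) = (18.4804, -12.8453)
End effector: (18.4804, -12.8453)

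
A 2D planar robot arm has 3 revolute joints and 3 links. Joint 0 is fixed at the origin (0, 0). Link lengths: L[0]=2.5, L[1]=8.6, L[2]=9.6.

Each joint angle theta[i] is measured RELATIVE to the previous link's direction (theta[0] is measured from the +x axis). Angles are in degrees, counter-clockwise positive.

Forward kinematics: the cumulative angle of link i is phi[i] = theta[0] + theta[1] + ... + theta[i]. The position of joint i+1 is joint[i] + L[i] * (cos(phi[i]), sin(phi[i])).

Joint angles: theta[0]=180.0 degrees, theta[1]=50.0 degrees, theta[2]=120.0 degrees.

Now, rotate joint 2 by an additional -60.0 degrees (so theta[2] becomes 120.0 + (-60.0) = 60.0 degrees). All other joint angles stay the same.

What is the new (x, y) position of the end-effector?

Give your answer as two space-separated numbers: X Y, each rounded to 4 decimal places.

joint[0] = (0.0000, 0.0000)  (base)
link 0: phi[0] = 180 = 180 deg
  cos(180 deg) = -1.0000, sin(180 deg) = 0.0000
  joint[1] = (0.0000, 0.0000) + 2.5 * (-1.0000, 0.0000) = (0.0000 + -2.5000, 0.0000 + 0.0000) = (-2.5000, 0.0000)
link 1: phi[1] = 180 + 50 = 230 deg
  cos(230 deg) = -0.6428, sin(230 deg) = -0.7660
  joint[2] = (-2.5000, 0.0000) + 8.6 * (-0.6428, -0.7660) = (-2.5000 + -5.5280, 0.0000 + -6.5880) = (-8.0280, -6.5880)
link 2: phi[2] = 180 + 50 + 60 = 290 deg
  cos(290 deg) = 0.3420, sin(290 deg) = -0.9397
  joint[3] = (-8.0280, -6.5880) + 9.6 * (0.3420, -0.9397) = (-8.0280 + 3.2834, -6.5880 + -9.0210) = (-4.7446, -15.6090)
End effector: (-4.7446, -15.6090)

Answer: -4.7446 -15.6090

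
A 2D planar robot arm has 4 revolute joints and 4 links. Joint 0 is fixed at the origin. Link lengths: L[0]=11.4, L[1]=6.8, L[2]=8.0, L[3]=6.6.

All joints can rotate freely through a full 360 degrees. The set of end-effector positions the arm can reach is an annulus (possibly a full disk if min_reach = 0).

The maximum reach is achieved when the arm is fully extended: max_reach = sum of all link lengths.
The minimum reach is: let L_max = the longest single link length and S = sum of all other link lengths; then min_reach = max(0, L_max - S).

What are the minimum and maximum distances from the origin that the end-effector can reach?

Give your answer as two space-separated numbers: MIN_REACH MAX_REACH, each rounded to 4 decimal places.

Link lengths: [11.4, 6.8, 8.0, 6.6]
max_reach = 11.4 + 6.8 + 8 + 6.6 = 32.8
L_max = max([11.4, 6.8, 8.0, 6.6]) = 11.4
S (sum of others) = 32.8 - 11.4 = 21.4
min_reach = max(0, 11.4 - 21.4) = max(0, -10) = 0

Answer: 0.0000 32.8000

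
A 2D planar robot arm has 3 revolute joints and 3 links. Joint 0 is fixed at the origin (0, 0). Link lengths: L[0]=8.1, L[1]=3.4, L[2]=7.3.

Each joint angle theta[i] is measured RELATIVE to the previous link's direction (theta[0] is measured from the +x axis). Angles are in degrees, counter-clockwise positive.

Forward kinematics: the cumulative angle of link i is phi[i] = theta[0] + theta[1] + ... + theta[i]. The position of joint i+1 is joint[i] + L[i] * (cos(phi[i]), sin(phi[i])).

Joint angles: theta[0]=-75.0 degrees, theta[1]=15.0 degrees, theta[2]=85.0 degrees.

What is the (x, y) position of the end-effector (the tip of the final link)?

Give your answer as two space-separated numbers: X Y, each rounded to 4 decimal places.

Answer: 10.4125 -7.6834

Derivation:
joint[0] = (0.0000, 0.0000)  (base)
link 0: phi[0] = -75 = -75 deg
  cos(-75 deg) = 0.2588, sin(-75 deg) = -0.9659
  joint[1] = (0.0000, 0.0000) + 8.1 * (0.2588, -0.9659) = (0.0000 + 2.0964, 0.0000 + -7.8240) = (2.0964, -7.8240)
link 1: phi[1] = -75 + 15 = -60 deg
  cos(-60 deg) = 0.5000, sin(-60 deg) = -0.8660
  joint[2] = (2.0964, -7.8240) + 3.4 * (0.5000, -0.8660) = (2.0964 + 1.7000, -7.8240 + -2.9445) = (3.7964, -10.7685)
link 2: phi[2] = -75 + 15 + 85 = 25 deg
  cos(25 deg) = 0.9063, sin(25 deg) = 0.4226
  joint[3] = (3.7964, -10.7685) + 7.3 * (0.9063, 0.4226) = (3.7964 + 6.6160, -10.7685 + 3.0851) = (10.4125, -7.6834)
End effector: (10.4125, -7.6834)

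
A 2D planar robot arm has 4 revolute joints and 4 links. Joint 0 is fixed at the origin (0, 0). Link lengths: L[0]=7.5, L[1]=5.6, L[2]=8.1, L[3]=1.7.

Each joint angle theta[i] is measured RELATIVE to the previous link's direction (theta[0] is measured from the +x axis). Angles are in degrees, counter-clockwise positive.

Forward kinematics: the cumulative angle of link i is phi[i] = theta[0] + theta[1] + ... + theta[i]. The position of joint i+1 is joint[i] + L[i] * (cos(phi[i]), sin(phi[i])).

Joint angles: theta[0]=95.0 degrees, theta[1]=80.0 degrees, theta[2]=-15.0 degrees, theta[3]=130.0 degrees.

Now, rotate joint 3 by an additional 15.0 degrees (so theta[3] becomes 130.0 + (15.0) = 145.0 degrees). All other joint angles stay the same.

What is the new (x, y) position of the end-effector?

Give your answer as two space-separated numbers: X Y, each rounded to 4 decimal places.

joint[0] = (0.0000, 0.0000)  (base)
link 0: phi[0] = 95 = 95 deg
  cos(95 deg) = -0.0872, sin(95 deg) = 0.9962
  joint[1] = (0.0000, 0.0000) + 7.5 * (-0.0872, 0.9962) = (0.0000 + -0.6537, 0.0000 + 7.4715) = (-0.6537, 7.4715)
link 1: phi[1] = 95 + 80 = 175 deg
  cos(175 deg) = -0.9962, sin(175 deg) = 0.0872
  joint[2] = (-0.6537, 7.4715) + 5.6 * (-0.9962, 0.0872) = (-0.6537 + -5.5787, 7.4715 + 0.4881) = (-6.2324, 7.9595)
link 2: phi[2] = 95 + 80 + -15 = 160 deg
  cos(160 deg) = -0.9397, sin(160 deg) = 0.3420
  joint[3] = (-6.2324, 7.9595) + 8.1 * (-0.9397, 0.3420) = (-6.2324 + -7.6115, 7.9595 + 2.7704) = (-13.8439, 10.7299)
link 3: phi[3] = 95 + 80 + -15 + 145 = 305 deg
  cos(305 deg) = 0.5736, sin(305 deg) = -0.8192
  joint[4] = (-13.8439, 10.7299) + 1.7 * (0.5736, -0.8192) = (-13.8439 + 0.9751, 10.7299 + -1.3926) = (-12.8688, 9.3373)
End effector: (-12.8688, 9.3373)

Answer: -12.8688 9.3373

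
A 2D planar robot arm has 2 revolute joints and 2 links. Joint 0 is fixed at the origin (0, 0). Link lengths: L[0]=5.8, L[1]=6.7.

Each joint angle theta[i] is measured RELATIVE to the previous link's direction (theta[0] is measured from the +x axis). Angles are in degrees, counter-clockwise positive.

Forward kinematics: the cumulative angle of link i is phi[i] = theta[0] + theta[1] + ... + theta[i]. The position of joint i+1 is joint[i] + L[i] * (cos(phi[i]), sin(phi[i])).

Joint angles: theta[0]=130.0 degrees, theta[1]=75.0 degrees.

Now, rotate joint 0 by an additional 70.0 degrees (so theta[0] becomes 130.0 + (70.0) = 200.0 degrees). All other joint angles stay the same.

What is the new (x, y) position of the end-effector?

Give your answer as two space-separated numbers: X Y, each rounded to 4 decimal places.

joint[0] = (0.0000, 0.0000)  (base)
link 0: phi[0] = 200 = 200 deg
  cos(200 deg) = -0.9397, sin(200 deg) = -0.3420
  joint[1] = (0.0000, 0.0000) + 5.8 * (-0.9397, -0.3420) = (0.0000 + -5.4502, 0.0000 + -1.9837) = (-5.4502, -1.9837)
link 1: phi[1] = 200 + 75 = 275 deg
  cos(275 deg) = 0.0872, sin(275 deg) = -0.9962
  joint[2] = (-5.4502, -1.9837) + 6.7 * (0.0872, -0.9962) = (-5.4502 + 0.5839, -1.9837 + -6.6745) = (-4.8663, -8.6582)
End effector: (-4.8663, -8.6582)

Answer: -4.8663 -8.6582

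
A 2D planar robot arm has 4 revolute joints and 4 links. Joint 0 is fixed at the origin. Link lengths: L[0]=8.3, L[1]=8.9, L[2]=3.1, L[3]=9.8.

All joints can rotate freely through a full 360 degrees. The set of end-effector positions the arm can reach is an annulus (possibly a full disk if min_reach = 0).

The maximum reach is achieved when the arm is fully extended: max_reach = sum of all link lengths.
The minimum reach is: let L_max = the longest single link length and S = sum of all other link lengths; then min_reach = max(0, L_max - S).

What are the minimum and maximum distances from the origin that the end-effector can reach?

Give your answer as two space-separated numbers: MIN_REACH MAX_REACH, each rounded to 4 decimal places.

Link lengths: [8.3, 8.9, 3.1, 9.8]
max_reach = 8.3 + 8.9 + 3.1 + 9.8 = 30.1
L_max = max([8.3, 8.9, 3.1, 9.8]) = 9.8
S (sum of others) = 30.1 - 9.8 = 20.3
min_reach = max(0, 9.8 - 20.3) = max(0, -10.5) = 0

Answer: 0.0000 30.1000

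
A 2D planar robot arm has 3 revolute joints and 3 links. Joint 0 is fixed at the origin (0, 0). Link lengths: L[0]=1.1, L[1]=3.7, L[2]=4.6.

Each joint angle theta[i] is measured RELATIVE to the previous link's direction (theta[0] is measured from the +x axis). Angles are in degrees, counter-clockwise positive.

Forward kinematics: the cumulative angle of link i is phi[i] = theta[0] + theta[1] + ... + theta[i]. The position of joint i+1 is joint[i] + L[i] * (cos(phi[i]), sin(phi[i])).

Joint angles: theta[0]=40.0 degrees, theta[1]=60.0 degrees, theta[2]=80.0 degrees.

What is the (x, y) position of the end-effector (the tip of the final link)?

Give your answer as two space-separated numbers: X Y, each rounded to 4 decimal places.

joint[0] = (0.0000, 0.0000)  (base)
link 0: phi[0] = 40 = 40 deg
  cos(40 deg) = 0.7660, sin(40 deg) = 0.6428
  joint[1] = (0.0000, 0.0000) + 1.1 * (0.7660, 0.6428) = (0.0000 + 0.8426, 0.0000 + 0.7071) = (0.8426, 0.7071)
link 1: phi[1] = 40 + 60 = 100 deg
  cos(100 deg) = -0.1736, sin(100 deg) = 0.9848
  joint[2] = (0.8426, 0.7071) + 3.7 * (-0.1736, 0.9848) = (0.8426 + -0.6425, 0.7071 + 3.6438) = (0.2002, 4.3509)
link 2: phi[2] = 40 + 60 + 80 = 180 deg
  cos(180 deg) = -1.0000, sin(180 deg) = 0.0000
  joint[3] = (0.2002, 4.3509) + 4.6 * (-1.0000, 0.0000) = (0.2002 + -4.6000, 4.3509 + 0.0000) = (-4.3998, 4.3509)
End effector: (-4.3998, 4.3509)

Answer: -4.3998 4.3509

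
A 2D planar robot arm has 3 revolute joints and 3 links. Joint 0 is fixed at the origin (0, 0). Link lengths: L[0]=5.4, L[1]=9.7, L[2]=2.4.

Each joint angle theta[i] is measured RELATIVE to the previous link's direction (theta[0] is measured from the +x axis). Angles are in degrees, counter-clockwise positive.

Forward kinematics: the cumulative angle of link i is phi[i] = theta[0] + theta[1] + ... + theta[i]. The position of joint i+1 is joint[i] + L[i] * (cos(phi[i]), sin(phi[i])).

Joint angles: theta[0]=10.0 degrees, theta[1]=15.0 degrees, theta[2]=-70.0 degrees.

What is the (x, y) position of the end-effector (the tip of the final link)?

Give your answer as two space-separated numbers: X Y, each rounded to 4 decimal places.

joint[0] = (0.0000, 0.0000)  (base)
link 0: phi[0] = 10 = 10 deg
  cos(10 deg) = 0.9848, sin(10 deg) = 0.1736
  joint[1] = (0.0000, 0.0000) + 5.4 * (0.9848, 0.1736) = (0.0000 + 5.3180, 0.0000 + 0.9377) = (5.3180, 0.9377)
link 1: phi[1] = 10 + 15 = 25 deg
  cos(25 deg) = 0.9063, sin(25 deg) = 0.4226
  joint[2] = (5.3180, 0.9377) + 9.7 * (0.9063, 0.4226) = (5.3180 + 8.7912, 0.9377 + 4.0994) = (14.1091, 5.0371)
link 2: phi[2] = 10 + 15 + -70 = -45 deg
  cos(-45 deg) = 0.7071, sin(-45 deg) = -0.7071
  joint[3] = (14.1091, 5.0371) + 2.4 * (0.7071, -0.7071) = (14.1091 + 1.6971, 5.0371 + -1.6971) = (15.8062, 3.3400)
End effector: (15.8062, 3.3400)

Answer: 15.8062 3.3400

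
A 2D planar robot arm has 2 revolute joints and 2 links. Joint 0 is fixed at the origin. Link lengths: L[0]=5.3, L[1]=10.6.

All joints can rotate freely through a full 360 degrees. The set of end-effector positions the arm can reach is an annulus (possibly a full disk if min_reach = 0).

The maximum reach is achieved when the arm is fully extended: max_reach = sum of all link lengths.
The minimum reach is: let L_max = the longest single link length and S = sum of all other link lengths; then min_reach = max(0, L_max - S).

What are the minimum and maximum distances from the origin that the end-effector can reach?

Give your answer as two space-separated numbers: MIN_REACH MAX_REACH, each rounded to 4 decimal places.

Link lengths: [5.3, 10.6]
max_reach = 5.3 + 10.6 = 15.9
L_max = max([5.3, 10.6]) = 10.6
S (sum of others) = 15.9 - 10.6 = 5.3
min_reach = max(0, 10.6 - 5.3) = max(0, 5.3) = 5.3

Answer: 5.3000 15.9000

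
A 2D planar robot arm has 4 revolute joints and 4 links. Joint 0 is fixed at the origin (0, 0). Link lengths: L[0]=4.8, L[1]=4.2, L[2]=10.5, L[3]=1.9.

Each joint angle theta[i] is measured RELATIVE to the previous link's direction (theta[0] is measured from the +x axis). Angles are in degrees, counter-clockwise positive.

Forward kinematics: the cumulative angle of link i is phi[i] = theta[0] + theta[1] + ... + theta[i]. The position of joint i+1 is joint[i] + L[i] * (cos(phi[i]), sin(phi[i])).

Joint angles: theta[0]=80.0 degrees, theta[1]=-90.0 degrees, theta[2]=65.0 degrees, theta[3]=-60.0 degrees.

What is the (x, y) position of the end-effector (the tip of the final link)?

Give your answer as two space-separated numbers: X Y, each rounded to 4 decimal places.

Answer: 12.8850 12.4333

Derivation:
joint[0] = (0.0000, 0.0000)  (base)
link 0: phi[0] = 80 = 80 deg
  cos(80 deg) = 0.1736, sin(80 deg) = 0.9848
  joint[1] = (0.0000, 0.0000) + 4.8 * (0.1736, 0.9848) = (0.0000 + 0.8335, 0.0000 + 4.7271) = (0.8335, 4.7271)
link 1: phi[1] = 80 + -90 = -10 deg
  cos(-10 deg) = 0.9848, sin(-10 deg) = -0.1736
  joint[2] = (0.8335, 4.7271) + 4.2 * (0.9848, -0.1736) = (0.8335 + 4.1362, 4.7271 + -0.7293) = (4.9697, 3.9978)
link 2: phi[2] = 80 + -90 + 65 = 55 deg
  cos(55 deg) = 0.5736, sin(55 deg) = 0.8192
  joint[3] = (4.9697, 3.9978) + 10.5 * (0.5736, 0.8192) = (4.9697 + 6.0226, 3.9978 + 8.6011) = (10.9923, 12.5989)
link 3: phi[3] = 80 + -90 + 65 + -60 = -5 deg
  cos(-5 deg) = 0.9962, sin(-5 deg) = -0.0872
  joint[4] = (10.9923, 12.5989) + 1.9 * (0.9962, -0.0872) = (10.9923 + 1.8928, 12.5989 + -0.1656) = (12.8850, 12.4333)
End effector: (12.8850, 12.4333)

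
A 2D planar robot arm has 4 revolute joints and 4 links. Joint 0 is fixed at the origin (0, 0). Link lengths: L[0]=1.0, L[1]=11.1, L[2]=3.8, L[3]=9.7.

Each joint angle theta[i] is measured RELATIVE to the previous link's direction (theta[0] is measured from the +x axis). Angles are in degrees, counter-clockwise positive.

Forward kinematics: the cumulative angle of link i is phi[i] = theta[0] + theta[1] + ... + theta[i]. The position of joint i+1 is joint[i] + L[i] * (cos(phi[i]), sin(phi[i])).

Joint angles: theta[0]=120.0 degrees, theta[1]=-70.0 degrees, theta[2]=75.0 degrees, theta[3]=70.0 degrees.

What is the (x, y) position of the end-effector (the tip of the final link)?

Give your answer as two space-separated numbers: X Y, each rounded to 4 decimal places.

joint[0] = (0.0000, 0.0000)  (base)
link 0: phi[0] = 120 = 120 deg
  cos(120 deg) = -0.5000, sin(120 deg) = 0.8660
  joint[1] = (0.0000, 0.0000) + 1 * (-0.5000, 0.8660) = (0.0000 + -0.5000, 0.0000 + 0.8660) = (-0.5000, 0.8660)
link 1: phi[1] = 120 + -70 = 50 deg
  cos(50 deg) = 0.6428, sin(50 deg) = 0.7660
  joint[2] = (-0.5000, 0.8660) + 11.1 * (0.6428, 0.7660) = (-0.5000 + 7.1349, 0.8660 + 8.5031) = (6.6349, 9.3691)
link 2: phi[2] = 120 + -70 + 75 = 125 deg
  cos(125 deg) = -0.5736, sin(125 deg) = 0.8192
  joint[3] = (6.6349, 9.3691) + 3.8 * (-0.5736, 0.8192) = (6.6349 + -2.1796, 9.3691 + 3.1128) = (4.4554, 12.4819)
link 3: phi[3] = 120 + -70 + 75 + 70 = 195 deg
  cos(195 deg) = -0.9659, sin(195 deg) = -0.2588
  joint[4] = (4.4554, 12.4819) + 9.7 * (-0.9659, -0.2588) = (4.4554 + -9.3695, 12.4819 + -2.5105) = (-4.9141, 9.9714)
End effector: (-4.9141, 9.9714)

Answer: -4.9141 9.9714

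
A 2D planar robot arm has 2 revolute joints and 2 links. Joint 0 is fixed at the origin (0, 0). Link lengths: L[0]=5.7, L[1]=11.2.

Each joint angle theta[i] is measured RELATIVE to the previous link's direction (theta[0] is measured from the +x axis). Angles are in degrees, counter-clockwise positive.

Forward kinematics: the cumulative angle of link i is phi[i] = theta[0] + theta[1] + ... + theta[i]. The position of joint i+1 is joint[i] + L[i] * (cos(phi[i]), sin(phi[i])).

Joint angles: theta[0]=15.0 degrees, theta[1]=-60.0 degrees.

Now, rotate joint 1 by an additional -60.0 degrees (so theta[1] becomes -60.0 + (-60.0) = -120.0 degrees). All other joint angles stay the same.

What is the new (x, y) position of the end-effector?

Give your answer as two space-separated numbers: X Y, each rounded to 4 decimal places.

joint[0] = (0.0000, 0.0000)  (base)
link 0: phi[0] = 15 = 15 deg
  cos(15 deg) = 0.9659, sin(15 deg) = 0.2588
  joint[1] = (0.0000, 0.0000) + 5.7 * (0.9659, 0.2588) = (0.0000 + 5.5058, 0.0000 + 1.4753) = (5.5058, 1.4753)
link 1: phi[1] = 15 + -120 = -105 deg
  cos(-105 deg) = -0.2588, sin(-105 deg) = -0.9659
  joint[2] = (5.5058, 1.4753) + 11.2 * (-0.2588, -0.9659) = (5.5058 + -2.8988, 1.4753 + -10.8184) = (2.6070, -9.3431)
End effector: (2.6070, -9.3431)

Answer: 2.6070 -9.3431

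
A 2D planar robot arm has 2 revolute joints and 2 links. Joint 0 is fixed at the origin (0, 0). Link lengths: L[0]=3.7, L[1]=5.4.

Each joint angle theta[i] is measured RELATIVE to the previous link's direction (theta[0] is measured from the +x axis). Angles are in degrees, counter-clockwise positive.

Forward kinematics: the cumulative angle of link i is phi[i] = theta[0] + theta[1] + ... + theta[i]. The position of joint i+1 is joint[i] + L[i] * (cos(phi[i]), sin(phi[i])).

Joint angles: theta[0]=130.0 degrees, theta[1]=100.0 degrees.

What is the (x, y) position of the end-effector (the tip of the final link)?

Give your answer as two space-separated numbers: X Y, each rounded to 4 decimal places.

joint[0] = (0.0000, 0.0000)  (base)
link 0: phi[0] = 130 = 130 deg
  cos(130 deg) = -0.6428, sin(130 deg) = 0.7660
  joint[1] = (0.0000, 0.0000) + 3.7 * (-0.6428, 0.7660) = (0.0000 + -2.3783, 0.0000 + 2.8344) = (-2.3783, 2.8344)
link 1: phi[1] = 130 + 100 = 230 deg
  cos(230 deg) = -0.6428, sin(230 deg) = -0.7660
  joint[2] = (-2.3783, 2.8344) + 5.4 * (-0.6428, -0.7660) = (-2.3783 + -3.4711, 2.8344 + -4.1366) = (-5.8494, -1.3023)
End effector: (-5.8494, -1.3023)

Answer: -5.8494 -1.3023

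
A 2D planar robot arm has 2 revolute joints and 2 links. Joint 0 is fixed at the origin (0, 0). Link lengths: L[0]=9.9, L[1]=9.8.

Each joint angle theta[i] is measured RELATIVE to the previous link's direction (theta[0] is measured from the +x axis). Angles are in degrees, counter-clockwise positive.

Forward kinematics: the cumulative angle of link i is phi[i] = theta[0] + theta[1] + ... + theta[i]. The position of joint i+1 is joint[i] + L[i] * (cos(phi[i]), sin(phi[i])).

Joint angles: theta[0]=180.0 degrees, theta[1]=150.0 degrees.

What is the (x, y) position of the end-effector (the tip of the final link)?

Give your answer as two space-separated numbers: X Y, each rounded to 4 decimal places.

joint[0] = (0.0000, 0.0000)  (base)
link 0: phi[0] = 180 = 180 deg
  cos(180 deg) = -1.0000, sin(180 deg) = 0.0000
  joint[1] = (0.0000, 0.0000) + 9.9 * (-1.0000, 0.0000) = (0.0000 + -9.9000, 0.0000 + 0.0000) = (-9.9000, 0.0000)
link 1: phi[1] = 180 + 150 = 330 deg
  cos(330 deg) = 0.8660, sin(330 deg) = -0.5000
  joint[2] = (-9.9000, 0.0000) + 9.8 * (0.8660, -0.5000) = (-9.9000 + 8.4870, 0.0000 + -4.9000) = (-1.4130, -4.9000)
End effector: (-1.4130, -4.9000)

Answer: -1.4130 -4.9000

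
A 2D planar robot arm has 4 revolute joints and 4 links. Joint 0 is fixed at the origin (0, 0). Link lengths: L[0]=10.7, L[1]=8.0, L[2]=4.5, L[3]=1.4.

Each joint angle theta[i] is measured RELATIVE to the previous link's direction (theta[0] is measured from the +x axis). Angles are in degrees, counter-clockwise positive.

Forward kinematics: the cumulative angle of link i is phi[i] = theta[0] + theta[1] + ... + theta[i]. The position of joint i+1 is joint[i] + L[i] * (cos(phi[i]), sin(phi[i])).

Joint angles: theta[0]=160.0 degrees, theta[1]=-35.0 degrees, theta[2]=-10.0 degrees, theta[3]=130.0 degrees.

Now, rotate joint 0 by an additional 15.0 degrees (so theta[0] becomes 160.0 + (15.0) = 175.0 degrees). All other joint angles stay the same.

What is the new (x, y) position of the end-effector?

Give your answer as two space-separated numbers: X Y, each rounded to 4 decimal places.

Answer: -19.9233 8.1433

Derivation:
joint[0] = (0.0000, 0.0000)  (base)
link 0: phi[0] = 175 = 175 deg
  cos(175 deg) = -0.9962, sin(175 deg) = 0.0872
  joint[1] = (0.0000, 0.0000) + 10.7 * (-0.9962, 0.0872) = (0.0000 + -10.6593, 0.0000 + 0.9326) = (-10.6593, 0.9326)
link 1: phi[1] = 175 + -35 = 140 deg
  cos(140 deg) = -0.7660, sin(140 deg) = 0.6428
  joint[2] = (-10.6593, 0.9326) + 8 * (-0.7660, 0.6428) = (-10.6593 + -6.1284, 0.9326 + 5.1423) = (-16.7876, 6.0749)
link 2: phi[2] = 175 + -35 + -10 = 130 deg
  cos(130 deg) = -0.6428, sin(130 deg) = 0.7660
  joint[3] = (-16.7876, 6.0749) + 4.5 * (-0.6428, 0.7660) = (-16.7876 + -2.8925, 6.0749 + 3.4472) = (-19.6802, 9.5221)
link 3: phi[3] = 175 + -35 + -10 + 130 = 260 deg
  cos(260 deg) = -0.1736, sin(260 deg) = -0.9848
  joint[4] = (-19.6802, 9.5221) + 1.4 * (-0.1736, -0.9848) = (-19.6802 + -0.2431, 9.5221 + -1.3787) = (-19.9233, 8.1433)
End effector: (-19.9233, 8.1433)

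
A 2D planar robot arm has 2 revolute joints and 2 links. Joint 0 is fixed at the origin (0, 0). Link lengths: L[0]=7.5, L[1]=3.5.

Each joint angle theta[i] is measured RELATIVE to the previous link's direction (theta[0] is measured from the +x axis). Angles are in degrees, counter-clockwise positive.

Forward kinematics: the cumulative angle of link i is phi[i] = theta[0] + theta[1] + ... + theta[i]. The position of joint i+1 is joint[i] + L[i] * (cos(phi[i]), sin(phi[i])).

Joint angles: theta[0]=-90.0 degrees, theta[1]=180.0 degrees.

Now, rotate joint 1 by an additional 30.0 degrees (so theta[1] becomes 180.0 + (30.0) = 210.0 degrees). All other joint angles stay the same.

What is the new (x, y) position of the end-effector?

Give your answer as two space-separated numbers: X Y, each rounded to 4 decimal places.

Answer: -1.7500 -4.4689

Derivation:
joint[0] = (0.0000, 0.0000)  (base)
link 0: phi[0] = -90 = -90 deg
  cos(-90 deg) = 0.0000, sin(-90 deg) = -1.0000
  joint[1] = (0.0000, 0.0000) + 7.5 * (0.0000, -1.0000) = (0.0000 + 0.0000, 0.0000 + -7.5000) = (0.0000, -7.5000)
link 1: phi[1] = -90 + 210 = 120 deg
  cos(120 deg) = -0.5000, sin(120 deg) = 0.8660
  joint[2] = (0.0000, -7.5000) + 3.5 * (-0.5000, 0.8660) = (0.0000 + -1.7500, -7.5000 + 3.0311) = (-1.7500, -4.4689)
End effector: (-1.7500, -4.4689)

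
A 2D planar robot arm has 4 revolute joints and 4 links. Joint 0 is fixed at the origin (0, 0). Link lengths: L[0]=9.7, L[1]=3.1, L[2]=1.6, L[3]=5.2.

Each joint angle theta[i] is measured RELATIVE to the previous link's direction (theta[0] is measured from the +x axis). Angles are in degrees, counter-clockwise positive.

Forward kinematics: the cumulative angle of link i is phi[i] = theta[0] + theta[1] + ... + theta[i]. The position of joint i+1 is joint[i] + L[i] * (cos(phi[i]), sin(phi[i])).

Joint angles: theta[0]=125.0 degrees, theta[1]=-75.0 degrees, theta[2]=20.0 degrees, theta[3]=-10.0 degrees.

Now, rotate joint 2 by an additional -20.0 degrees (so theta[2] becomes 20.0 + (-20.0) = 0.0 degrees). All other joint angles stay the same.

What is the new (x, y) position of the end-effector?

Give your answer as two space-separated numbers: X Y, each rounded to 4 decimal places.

joint[0] = (0.0000, 0.0000)  (base)
link 0: phi[0] = 125 = 125 deg
  cos(125 deg) = -0.5736, sin(125 deg) = 0.8192
  joint[1] = (0.0000, 0.0000) + 9.7 * (-0.5736, 0.8192) = (0.0000 + -5.5637, 0.0000 + 7.9458) = (-5.5637, 7.9458)
link 1: phi[1] = 125 + -75 = 50 deg
  cos(50 deg) = 0.6428, sin(50 deg) = 0.7660
  joint[2] = (-5.5637, 7.9458) + 3.1 * (0.6428, 0.7660) = (-5.5637 + 1.9926, 7.9458 + 2.3747) = (-3.5710, 10.3205)
link 2: phi[2] = 125 + -75 + 0 = 50 deg
  cos(50 deg) = 0.6428, sin(50 deg) = 0.7660
  joint[3] = (-3.5710, 10.3205) + 1.6 * (0.6428, 0.7660) = (-3.5710 + 1.0285, 10.3205 + 1.2257) = (-2.5426, 11.5462)
link 3: phi[3] = 125 + -75 + 0 + -10 = 40 deg
  cos(40 deg) = 0.7660, sin(40 deg) = 0.6428
  joint[4] = (-2.5426, 11.5462) + 5.2 * (0.7660, 0.6428) = (-2.5426 + 3.9834, 11.5462 + 3.3425) = (1.4408, 14.8887)
End effector: (1.4408, 14.8887)

Answer: 1.4408 14.8887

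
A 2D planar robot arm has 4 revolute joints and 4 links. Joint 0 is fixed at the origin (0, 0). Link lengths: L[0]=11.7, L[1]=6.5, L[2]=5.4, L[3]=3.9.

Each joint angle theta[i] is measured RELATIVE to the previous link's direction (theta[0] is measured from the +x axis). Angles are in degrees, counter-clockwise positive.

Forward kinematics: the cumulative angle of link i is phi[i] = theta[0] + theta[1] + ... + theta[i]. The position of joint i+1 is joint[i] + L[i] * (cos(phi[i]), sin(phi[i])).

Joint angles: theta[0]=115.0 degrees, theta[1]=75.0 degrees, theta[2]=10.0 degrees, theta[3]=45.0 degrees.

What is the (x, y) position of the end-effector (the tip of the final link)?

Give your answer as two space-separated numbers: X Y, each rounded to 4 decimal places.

joint[0] = (0.0000, 0.0000)  (base)
link 0: phi[0] = 115 = 115 deg
  cos(115 deg) = -0.4226, sin(115 deg) = 0.9063
  joint[1] = (0.0000, 0.0000) + 11.7 * (-0.4226, 0.9063) = (0.0000 + -4.9446, 0.0000 + 10.6038) = (-4.9446, 10.6038)
link 1: phi[1] = 115 + 75 = 190 deg
  cos(190 deg) = -0.9848, sin(190 deg) = -0.1736
  joint[2] = (-4.9446, 10.6038) + 6.5 * (-0.9848, -0.1736) = (-4.9446 + -6.4013, 10.6038 + -1.1287) = (-11.3459, 9.4751)
link 2: phi[2] = 115 + 75 + 10 = 200 deg
  cos(200 deg) = -0.9397, sin(200 deg) = -0.3420
  joint[3] = (-11.3459, 9.4751) + 5.4 * (-0.9397, -0.3420) = (-11.3459 + -5.0743, 9.4751 + -1.8469) = (-16.4202, 7.6282)
link 3: phi[3] = 115 + 75 + 10 + 45 = 245 deg
  cos(245 deg) = -0.4226, sin(245 deg) = -0.9063
  joint[4] = (-16.4202, 7.6282) + 3.9 * (-0.4226, -0.9063) = (-16.4202 + -1.6482, 7.6282 + -3.5346) = (-18.0684, 4.0936)
End effector: (-18.0684, 4.0936)

Answer: -18.0684 4.0936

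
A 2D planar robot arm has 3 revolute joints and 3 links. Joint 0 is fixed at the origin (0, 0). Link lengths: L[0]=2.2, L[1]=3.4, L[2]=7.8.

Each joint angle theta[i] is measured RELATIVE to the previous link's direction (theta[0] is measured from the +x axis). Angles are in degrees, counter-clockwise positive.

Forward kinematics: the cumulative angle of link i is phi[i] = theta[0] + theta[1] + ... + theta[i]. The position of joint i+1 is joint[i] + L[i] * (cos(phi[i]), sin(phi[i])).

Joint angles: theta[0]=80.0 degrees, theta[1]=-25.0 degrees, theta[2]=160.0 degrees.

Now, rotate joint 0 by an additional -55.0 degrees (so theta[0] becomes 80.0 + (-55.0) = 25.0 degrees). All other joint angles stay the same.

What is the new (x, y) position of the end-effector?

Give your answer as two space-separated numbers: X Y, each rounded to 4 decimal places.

joint[0] = (0.0000, 0.0000)  (base)
link 0: phi[0] = 25 = 25 deg
  cos(25 deg) = 0.9063, sin(25 deg) = 0.4226
  joint[1] = (0.0000, 0.0000) + 2.2 * (0.9063, 0.4226) = (0.0000 + 1.9939, 0.0000 + 0.9298) = (1.9939, 0.9298)
link 1: phi[1] = 25 + -25 = 0 deg
  cos(0 deg) = 1.0000, sin(0 deg) = 0.0000
  joint[2] = (1.9939, 0.9298) + 3.4 * (1.0000, 0.0000) = (1.9939 + 3.4000, 0.9298 + 0.0000) = (5.3939, 0.9298)
link 2: phi[2] = 25 + -25 + 160 = 160 deg
  cos(160 deg) = -0.9397, sin(160 deg) = 0.3420
  joint[3] = (5.3939, 0.9298) + 7.8 * (-0.9397, 0.3420) = (5.3939 + -7.3296, 0.9298 + 2.6678) = (-1.9357, 3.5975)
End effector: (-1.9357, 3.5975)

Answer: -1.9357 3.5975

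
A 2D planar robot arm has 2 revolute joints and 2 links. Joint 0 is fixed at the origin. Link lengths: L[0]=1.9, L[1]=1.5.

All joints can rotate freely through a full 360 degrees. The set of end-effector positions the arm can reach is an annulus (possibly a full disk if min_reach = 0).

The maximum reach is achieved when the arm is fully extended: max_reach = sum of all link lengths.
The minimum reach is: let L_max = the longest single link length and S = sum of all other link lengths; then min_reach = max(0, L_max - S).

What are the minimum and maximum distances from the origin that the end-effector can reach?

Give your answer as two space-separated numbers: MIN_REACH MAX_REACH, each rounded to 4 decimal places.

Answer: 0.4000 3.4000

Derivation:
Link lengths: [1.9, 1.5]
max_reach = 1.9 + 1.5 = 3.4
L_max = max([1.9, 1.5]) = 1.9
S (sum of others) = 3.4 - 1.9 = 1.5
min_reach = max(0, 1.9 - 1.5) = max(0, 0.4) = 0.4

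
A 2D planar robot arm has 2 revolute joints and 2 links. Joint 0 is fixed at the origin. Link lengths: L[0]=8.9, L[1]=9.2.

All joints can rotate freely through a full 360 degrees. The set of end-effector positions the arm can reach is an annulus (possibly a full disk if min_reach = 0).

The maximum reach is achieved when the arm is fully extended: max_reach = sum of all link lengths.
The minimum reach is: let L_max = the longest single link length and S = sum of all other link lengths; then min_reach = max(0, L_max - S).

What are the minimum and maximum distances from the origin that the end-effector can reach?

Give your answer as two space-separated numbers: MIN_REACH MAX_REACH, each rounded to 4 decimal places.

Link lengths: [8.9, 9.2]
max_reach = 8.9 + 9.2 = 18.1
L_max = max([8.9, 9.2]) = 9.2
S (sum of others) = 18.1 - 9.2 = 8.9
min_reach = max(0, 9.2 - 8.9) = max(0, 0.3) = 0.3

Answer: 0.3000 18.1000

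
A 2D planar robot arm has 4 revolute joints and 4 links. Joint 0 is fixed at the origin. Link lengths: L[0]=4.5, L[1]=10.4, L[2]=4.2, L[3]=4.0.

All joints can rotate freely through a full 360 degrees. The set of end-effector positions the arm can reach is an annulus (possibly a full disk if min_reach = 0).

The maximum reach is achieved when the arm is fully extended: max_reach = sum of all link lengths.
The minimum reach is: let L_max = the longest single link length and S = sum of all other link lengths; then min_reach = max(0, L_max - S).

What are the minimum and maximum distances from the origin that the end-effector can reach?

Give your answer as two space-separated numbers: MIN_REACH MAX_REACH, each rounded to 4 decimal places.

Answer: 0.0000 23.1000

Derivation:
Link lengths: [4.5, 10.4, 4.2, 4.0]
max_reach = 4.5 + 10.4 + 4.2 + 4 = 23.1
L_max = max([4.5, 10.4, 4.2, 4.0]) = 10.4
S (sum of others) = 23.1 - 10.4 = 12.7
min_reach = max(0, 10.4 - 12.7) = max(0, -2.3) = 0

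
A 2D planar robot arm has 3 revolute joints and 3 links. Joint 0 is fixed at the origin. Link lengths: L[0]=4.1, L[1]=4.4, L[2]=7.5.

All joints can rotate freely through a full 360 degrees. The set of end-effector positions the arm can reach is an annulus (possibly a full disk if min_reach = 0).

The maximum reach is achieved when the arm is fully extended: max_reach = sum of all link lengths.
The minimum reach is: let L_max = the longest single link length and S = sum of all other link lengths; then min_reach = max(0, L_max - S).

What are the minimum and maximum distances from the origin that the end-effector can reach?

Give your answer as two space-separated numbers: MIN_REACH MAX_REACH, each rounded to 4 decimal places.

Link lengths: [4.1, 4.4, 7.5]
max_reach = 4.1 + 4.4 + 7.5 = 16
L_max = max([4.1, 4.4, 7.5]) = 7.5
S (sum of others) = 16 - 7.5 = 8.5
min_reach = max(0, 7.5 - 8.5) = max(0, -1) = 0

Answer: 0.0000 16.0000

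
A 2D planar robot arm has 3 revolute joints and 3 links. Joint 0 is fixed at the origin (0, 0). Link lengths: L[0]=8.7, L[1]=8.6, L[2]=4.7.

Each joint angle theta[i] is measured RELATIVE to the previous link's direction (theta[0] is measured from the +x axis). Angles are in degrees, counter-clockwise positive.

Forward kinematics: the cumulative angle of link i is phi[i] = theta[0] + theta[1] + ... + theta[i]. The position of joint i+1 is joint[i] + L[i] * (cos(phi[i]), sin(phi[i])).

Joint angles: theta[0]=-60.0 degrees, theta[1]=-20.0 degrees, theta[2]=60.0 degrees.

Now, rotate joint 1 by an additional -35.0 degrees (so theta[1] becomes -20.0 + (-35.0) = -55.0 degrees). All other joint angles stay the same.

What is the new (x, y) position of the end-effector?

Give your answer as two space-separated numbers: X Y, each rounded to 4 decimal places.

joint[0] = (0.0000, 0.0000)  (base)
link 0: phi[0] = -60 = -60 deg
  cos(-60 deg) = 0.5000, sin(-60 deg) = -0.8660
  joint[1] = (0.0000, 0.0000) + 8.7 * (0.5000, -0.8660) = (0.0000 + 4.3500, 0.0000 + -7.5344) = (4.3500, -7.5344)
link 1: phi[1] = -60 + -55 = -115 deg
  cos(-115 deg) = -0.4226, sin(-115 deg) = -0.9063
  joint[2] = (4.3500, -7.5344) + 8.6 * (-0.4226, -0.9063) = (4.3500 + -3.6345, -7.5344 + -7.7942) = (0.7155, -15.3287)
link 2: phi[2] = -60 + -55 + 60 = -55 deg
  cos(-55 deg) = 0.5736, sin(-55 deg) = -0.8192
  joint[3] = (0.7155, -15.3287) + 4.7 * (0.5736, -0.8192) = (0.7155 + 2.6958, -15.3287 + -3.8500) = (3.4113, -19.1787)
End effector: (3.4113, -19.1787)

Answer: 3.4113 -19.1787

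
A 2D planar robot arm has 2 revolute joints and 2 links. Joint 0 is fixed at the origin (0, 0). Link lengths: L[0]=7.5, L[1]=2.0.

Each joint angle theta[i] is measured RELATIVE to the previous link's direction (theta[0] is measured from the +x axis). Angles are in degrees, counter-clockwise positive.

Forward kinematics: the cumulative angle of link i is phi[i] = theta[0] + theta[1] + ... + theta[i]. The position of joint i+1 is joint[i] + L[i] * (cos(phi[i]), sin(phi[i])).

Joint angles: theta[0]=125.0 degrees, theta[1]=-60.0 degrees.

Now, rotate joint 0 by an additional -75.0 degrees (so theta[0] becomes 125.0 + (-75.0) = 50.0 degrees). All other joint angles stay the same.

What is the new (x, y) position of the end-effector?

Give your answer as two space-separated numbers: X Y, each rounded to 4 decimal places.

joint[0] = (0.0000, 0.0000)  (base)
link 0: phi[0] = 50 = 50 deg
  cos(50 deg) = 0.6428, sin(50 deg) = 0.7660
  joint[1] = (0.0000, 0.0000) + 7.5 * (0.6428, 0.7660) = (0.0000 + 4.8209, 0.0000 + 5.7453) = (4.8209, 5.7453)
link 1: phi[1] = 50 + -60 = -10 deg
  cos(-10 deg) = 0.9848, sin(-10 deg) = -0.1736
  joint[2] = (4.8209, 5.7453) + 2 * (0.9848, -0.1736) = (4.8209 + 1.9696, 5.7453 + -0.3473) = (6.7905, 5.3980)
End effector: (6.7905, 5.3980)

Answer: 6.7905 5.3980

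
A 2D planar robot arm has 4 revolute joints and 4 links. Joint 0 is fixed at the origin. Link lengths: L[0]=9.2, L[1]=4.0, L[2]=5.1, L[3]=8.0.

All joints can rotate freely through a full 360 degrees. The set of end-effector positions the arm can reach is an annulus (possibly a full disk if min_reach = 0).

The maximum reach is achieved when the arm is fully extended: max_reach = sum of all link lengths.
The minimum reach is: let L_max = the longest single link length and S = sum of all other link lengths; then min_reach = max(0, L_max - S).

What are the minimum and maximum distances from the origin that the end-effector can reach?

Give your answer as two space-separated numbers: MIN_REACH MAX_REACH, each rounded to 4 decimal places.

Link lengths: [9.2, 4.0, 5.1, 8.0]
max_reach = 9.2 + 4 + 5.1 + 8 = 26.3
L_max = max([9.2, 4.0, 5.1, 8.0]) = 9.2
S (sum of others) = 26.3 - 9.2 = 17.1
min_reach = max(0, 9.2 - 17.1) = max(0, -7.9) = 0

Answer: 0.0000 26.3000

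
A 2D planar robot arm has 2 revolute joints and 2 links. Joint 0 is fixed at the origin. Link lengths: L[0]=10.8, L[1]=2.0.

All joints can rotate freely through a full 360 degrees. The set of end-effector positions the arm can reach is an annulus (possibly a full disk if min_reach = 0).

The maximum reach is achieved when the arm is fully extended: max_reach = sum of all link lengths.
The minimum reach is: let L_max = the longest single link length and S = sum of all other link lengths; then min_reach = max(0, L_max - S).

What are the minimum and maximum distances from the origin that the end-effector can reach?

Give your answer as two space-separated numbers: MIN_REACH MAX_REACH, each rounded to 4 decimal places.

Answer: 8.8000 12.8000

Derivation:
Link lengths: [10.8, 2.0]
max_reach = 10.8 + 2 = 12.8
L_max = max([10.8, 2.0]) = 10.8
S (sum of others) = 12.8 - 10.8 = 2
min_reach = max(0, 10.8 - 2) = max(0, 8.8) = 8.8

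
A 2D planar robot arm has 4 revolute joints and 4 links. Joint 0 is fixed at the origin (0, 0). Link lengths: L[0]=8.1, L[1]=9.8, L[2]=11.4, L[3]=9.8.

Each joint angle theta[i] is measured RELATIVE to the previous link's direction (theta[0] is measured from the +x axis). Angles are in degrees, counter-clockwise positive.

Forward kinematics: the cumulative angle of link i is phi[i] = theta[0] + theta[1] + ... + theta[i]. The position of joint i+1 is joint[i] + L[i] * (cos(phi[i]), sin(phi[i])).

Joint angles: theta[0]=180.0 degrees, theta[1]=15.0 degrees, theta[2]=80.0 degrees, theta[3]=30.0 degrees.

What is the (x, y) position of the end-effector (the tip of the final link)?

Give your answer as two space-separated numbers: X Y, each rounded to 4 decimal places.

Answer: -10.9514 -21.9207

Derivation:
joint[0] = (0.0000, 0.0000)  (base)
link 0: phi[0] = 180 = 180 deg
  cos(180 deg) = -1.0000, sin(180 deg) = 0.0000
  joint[1] = (0.0000, 0.0000) + 8.1 * (-1.0000, 0.0000) = (0.0000 + -8.1000, 0.0000 + 0.0000) = (-8.1000, 0.0000)
link 1: phi[1] = 180 + 15 = 195 deg
  cos(195 deg) = -0.9659, sin(195 deg) = -0.2588
  joint[2] = (-8.1000, 0.0000) + 9.8 * (-0.9659, -0.2588) = (-8.1000 + -9.4661, 0.0000 + -2.5364) = (-17.5661, -2.5364)
link 2: phi[2] = 180 + 15 + 80 = 275 deg
  cos(275 deg) = 0.0872, sin(275 deg) = -0.9962
  joint[3] = (-17.5661, -2.5364) + 11.4 * (0.0872, -0.9962) = (-17.5661 + 0.9936, -2.5364 + -11.3566) = (-16.5725, -13.8930)
link 3: phi[3] = 180 + 15 + 80 + 30 = 305 deg
  cos(305 deg) = 0.5736, sin(305 deg) = -0.8192
  joint[4] = (-16.5725, -13.8930) + 9.8 * (0.5736, -0.8192) = (-16.5725 + 5.6210, -13.8930 + -8.0277) = (-10.9514, -21.9207)
End effector: (-10.9514, -21.9207)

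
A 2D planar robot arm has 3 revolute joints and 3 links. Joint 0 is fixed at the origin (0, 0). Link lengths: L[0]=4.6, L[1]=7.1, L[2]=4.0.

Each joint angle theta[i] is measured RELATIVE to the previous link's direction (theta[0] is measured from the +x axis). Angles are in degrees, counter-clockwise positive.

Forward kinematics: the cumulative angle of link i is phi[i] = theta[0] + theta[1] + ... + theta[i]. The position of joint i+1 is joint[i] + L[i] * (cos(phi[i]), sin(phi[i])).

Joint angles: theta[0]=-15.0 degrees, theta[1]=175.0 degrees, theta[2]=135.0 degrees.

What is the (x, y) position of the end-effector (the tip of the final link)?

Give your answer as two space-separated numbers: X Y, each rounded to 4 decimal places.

Answer: -0.5381 -2.3875

Derivation:
joint[0] = (0.0000, 0.0000)  (base)
link 0: phi[0] = -15 = -15 deg
  cos(-15 deg) = 0.9659, sin(-15 deg) = -0.2588
  joint[1] = (0.0000, 0.0000) + 4.6 * (0.9659, -0.2588) = (0.0000 + 4.4433, 0.0000 + -1.1906) = (4.4433, -1.1906)
link 1: phi[1] = -15 + 175 = 160 deg
  cos(160 deg) = -0.9397, sin(160 deg) = 0.3420
  joint[2] = (4.4433, -1.1906) + 7.1 * (-0.9397, 0.3420) = (4.4433 + -6.6718, -1.1906 + 2.4283) = (-2.2286, 1.2378)
link 2: phi[2] = -15 + 175 + 135 = 295 deg
  cos(295 deg) = 0.4226, sin(295 deg) = -0.9063
  joint[3] = (-2.2286, 1.2378) + 4 * (0.4226, -0.9063) = (-2.2286 + 1.6905, 1.2378 + -3.6252) = (-0.5381, -2.3875)
End effector: (-0.5381, -2.3875)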